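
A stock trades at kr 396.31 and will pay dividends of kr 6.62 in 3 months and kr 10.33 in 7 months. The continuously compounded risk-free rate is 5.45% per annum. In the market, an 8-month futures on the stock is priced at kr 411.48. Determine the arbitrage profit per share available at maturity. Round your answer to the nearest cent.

kr 17.66 per share

PV(dividends) I = 6.62·e^(−0.0545·3/12) + 10.33·e^(−0.0545·7/12) = 16.5372
Fair futures F* = (S − I)·e^(rT) = (396.31 − 16.5372)·e^0.036333 = 379.7728 × 1.037001 = 393.8248
Market kr 411.48 > fair 393.8248: forward overpriced → cash-and-carry (borrow at r, buy the stock and collect the dividends, short the forward).
Profit at T = |F_mkt − F*| = |411.48 − 393.8248| = kr 17.66 per share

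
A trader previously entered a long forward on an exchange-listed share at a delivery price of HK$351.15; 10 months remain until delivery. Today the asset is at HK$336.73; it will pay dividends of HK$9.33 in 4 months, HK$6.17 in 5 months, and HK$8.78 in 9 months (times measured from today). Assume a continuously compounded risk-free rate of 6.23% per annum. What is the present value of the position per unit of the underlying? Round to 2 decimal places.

-HK$20.18

PV(remaining dividends) I = 9.33·e^(−0.0623·4/12) + 6.17·e^(−0.0623·5/12) + 8.78·e^(−0.0623·9/12) = 23.5293
Current forward F = (S − I)·e^(rT) = (336.73 − 23.5293)·e^(0.0623·10/12) = 313.2007 × 1.053288 = 329.8905
Value (long) = (F − K)·e^(−rT) = (329.8905 − 351.15) × 0.949408 = -20.1839
Value = -HK$20.18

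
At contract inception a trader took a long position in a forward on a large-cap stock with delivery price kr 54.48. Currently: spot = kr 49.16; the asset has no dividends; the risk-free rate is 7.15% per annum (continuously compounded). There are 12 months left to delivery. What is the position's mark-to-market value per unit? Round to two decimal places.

-kr 1.56

Current fair forward for the remaining 12 months: F = S·e^(r·T), r = 0.0715
F = 49.16 · e^(0.0715 × 12/12) = 49.16 × 1.074118 = 52.8036
Value of long forward = (F − K)·e^(−rT) = (52.8036 − 54.48) · e^(−0.0715·12/12)
= -1.6764 × 0.930996 = -1.56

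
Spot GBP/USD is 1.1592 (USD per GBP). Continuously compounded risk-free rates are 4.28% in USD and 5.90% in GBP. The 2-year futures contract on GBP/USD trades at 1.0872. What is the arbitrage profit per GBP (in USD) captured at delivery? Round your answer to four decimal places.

0.0350 per GBP (in USD)

Fair futures: F* = S·e^(carry·T), with carry = (r_USD − r_GBP) = 0.0428 − 0.0590 = -0.0162
F* = 1.1592 · e^(-0.0162 × 2) = 1.1592 · e^-0.032400 = 1.1592 × 0.968119 = 1.1222
Market 1.0872 < fair 1.1222: forward underpriced → reverse cash-and-carry (short spot, go long the forward).
At maturity, profit = |F_mkt − F*| = |1.0872 − 1.1222| = 0.0350 per GBP (in USD)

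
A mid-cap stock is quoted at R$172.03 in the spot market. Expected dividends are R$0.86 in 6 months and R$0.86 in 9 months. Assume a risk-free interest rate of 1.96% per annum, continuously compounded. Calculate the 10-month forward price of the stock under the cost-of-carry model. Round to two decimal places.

PV(dividends) I = 0.86·e^(−0.0196·6/12) + 0.86·e^(−0.0196·9/12)
I = 0.8516 + 0.8475 = 1.6991
F = (S − I)·e^(rT) = (172.03 − 1.6991) · e^(0.0196·10/12)
= 170.3309 · e^0.016333 = 170.3309 × 1.016467 = R$173.14

R$173.14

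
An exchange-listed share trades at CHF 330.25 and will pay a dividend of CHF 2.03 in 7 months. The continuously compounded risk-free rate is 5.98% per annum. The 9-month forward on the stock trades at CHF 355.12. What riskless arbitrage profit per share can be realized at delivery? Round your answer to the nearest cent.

PV(dividends) I = 2.03·e^(−0.0598·7/12) = 1.9604
Fair forward F* = (S − I)·e^(rT) = (330.25 − 1.9604)·e^0.044850 = 328.2896 × 1.045871 = 343.3486
Market CHF 355.12 > fair 343.3486: forward overpriced → cash-and-carry (borrow at r, buy the stock and collect the dividends, short the forward).
Profit at T = |F_mkt − F*| = |355.12 − 343.3486| = CHF 11.77 per share

CHF 11.77 per share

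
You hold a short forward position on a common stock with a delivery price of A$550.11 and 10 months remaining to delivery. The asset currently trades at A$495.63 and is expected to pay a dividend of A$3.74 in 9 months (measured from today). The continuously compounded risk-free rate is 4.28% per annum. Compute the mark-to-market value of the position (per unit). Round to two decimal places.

A$38.83

PV(remaining dividends) I = 3.74·e^(−0.0428·9/12) = 3.6219
Current forward F = (S − I)·e^(rT) = (495.63 − 3.6219)·e^(0.0428·10/12) = 492.0081 × 1.036310 = 509.8729
Value (long) = (F − K)·e^(−rT) = (509.8729 − 550.11) × 0.964962 = -38.8273
Short position value = −(long value) = A$38.83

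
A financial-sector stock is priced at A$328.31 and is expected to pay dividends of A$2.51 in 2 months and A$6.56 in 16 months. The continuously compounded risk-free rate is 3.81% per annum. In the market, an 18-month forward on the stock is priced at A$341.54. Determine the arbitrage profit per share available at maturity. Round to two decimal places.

PV(dividends) I = 2.51·e^(−0.0381·2/12) + 6.56·e^(−0.0381·16/12) = 8.7292
Fair forward F* = (S − I)·e^(rT) = (328.31 − 8.7292)·e^0.057150 = 319.5808 × 1.058815 = 338.3769
Market A$341.54 > fair 338.3769: forward overpriced → cash-and-carry (borrow at r, buy the stock and collect the dividends, short the forward).
Profit at T = |F_mkt − F*| = |341.54 − 338.3769| = A$3.16 per share

A$3.16 per share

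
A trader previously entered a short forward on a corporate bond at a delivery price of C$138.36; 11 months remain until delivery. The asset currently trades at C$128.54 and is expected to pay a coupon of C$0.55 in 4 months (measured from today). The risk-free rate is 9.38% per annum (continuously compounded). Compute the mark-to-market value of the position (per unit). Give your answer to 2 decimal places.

PV(remaining coupons) I = 0.55·e^(−0.0938·4/12) = 0.5331
Current forward F = (S − I)·e^(rT) = (128.54 − 0.5331)·e^(0.0938·11/12) = 128.0069 × 1.089788 = 139.5004
Value (long) = (F − K)·e^(−rT) = (139.5004 − 138.36) × 0.917610 = 1.0464
Short position value = −(long value) = -C$1.05

-C$1.05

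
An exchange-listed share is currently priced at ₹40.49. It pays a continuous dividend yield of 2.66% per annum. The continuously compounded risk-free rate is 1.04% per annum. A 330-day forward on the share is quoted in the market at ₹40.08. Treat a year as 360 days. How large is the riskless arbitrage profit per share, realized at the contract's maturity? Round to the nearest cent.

Fair forward: F* = S·e^(carry·T), with carry = (r − q) = 0.0104 − 0.0266 = -0.0162
F* = 40.49 · e^(-0.0162 × 330/360) = 40.49 · e^-0.014850 = 40.49 × 0.985260 = ₹39.8932
Market ₹40.08 > fair ₹39.8932: forward overpriced → cash-and-carry (buy spot, short the forward).
At maturity, profit = |F_mkt − F*| = |40.08 − 39.8932| = ₹0.19 per share

₹0.19 per share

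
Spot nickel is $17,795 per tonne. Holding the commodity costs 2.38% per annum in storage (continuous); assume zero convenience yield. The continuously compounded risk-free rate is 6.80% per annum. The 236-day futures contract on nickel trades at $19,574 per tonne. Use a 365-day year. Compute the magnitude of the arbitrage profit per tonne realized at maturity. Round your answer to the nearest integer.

Fair futures: F* = S·e^(carry·T), with carry = (r + u) = 0.0680 + 0.0238 = 0.0918
F* = 17795 · e^(0.0918 × 236/365) = 17795 · e^0.059356 = 17795 × 1.061153 = $18883.2176
Market $19574 > fair $18883.2176: forward overpriced → cash-and-carry (buy spot, short the forward).
At maturity, profit = |F_mkt − F*| = |19574 − 18883.2176| = $691 per tonne

$691 per tonne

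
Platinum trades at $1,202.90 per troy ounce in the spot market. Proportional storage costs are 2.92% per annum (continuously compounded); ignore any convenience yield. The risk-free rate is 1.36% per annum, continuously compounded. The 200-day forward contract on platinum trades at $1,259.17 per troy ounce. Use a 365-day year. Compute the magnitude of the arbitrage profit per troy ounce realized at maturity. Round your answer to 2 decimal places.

$27.73 per troy ounce

Fair forward: F* = S·e^(carry·T), with carry = (r + u) = 0.0136 + 0.0292 = 0.0428
F* = 1202.90 · e^(0.0428 × 200/365) = 1202.90 · e^0.02345205 = 1202.90 × 1.02372921 = $1231.4439
Market $1259.17 > fair $1231.4439: forward overpriced → cash-and-carry (buy spot, short the forward).
At maturity, profit = |F_mkt − F*| = |1259.17 − 1231.4439| = $27.73 per troy ounce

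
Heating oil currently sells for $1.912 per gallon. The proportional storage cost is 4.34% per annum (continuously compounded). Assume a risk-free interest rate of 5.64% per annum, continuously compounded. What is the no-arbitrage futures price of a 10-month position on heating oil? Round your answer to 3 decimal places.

$2.078 per gallon

Net carry = r + u − y = 0.0564 + 0.0434 − 0.0000 = 0.0998
F = S·e^((r+u−y)T) = 1.912 · e^(0.0998 × 10/12) = 1.912 · e^0.083167
= 1.912 × 1.086723 = $2.078 per gallon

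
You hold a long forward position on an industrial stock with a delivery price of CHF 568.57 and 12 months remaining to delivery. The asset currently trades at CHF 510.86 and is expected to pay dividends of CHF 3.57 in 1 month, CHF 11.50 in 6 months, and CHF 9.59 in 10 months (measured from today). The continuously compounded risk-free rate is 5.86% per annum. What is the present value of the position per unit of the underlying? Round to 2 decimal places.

-CHF 49.20

PV(remaining dividends) I = 3.57·e^(−0.0586·1/12) + 11.50·e^(−0.0586·6/12) + 9.59·e^(−0.0586·10/12) = 23.8535
Current forward F = (S − I)·e^(rT) = (510.86 − 23.8535)·e^(0.0586·12/12) = 487.0065 × 1.060351 = 516.3978
Value (long) = (F − K)·e^(−rT) = (516.3978 − 568.57) × 0.943084 = -49.2028
Value = -CHF 49.20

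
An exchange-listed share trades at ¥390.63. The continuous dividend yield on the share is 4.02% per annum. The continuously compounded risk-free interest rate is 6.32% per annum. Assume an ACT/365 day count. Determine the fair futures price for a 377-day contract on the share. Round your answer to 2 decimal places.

F = S·e^((r − q)T) = 390.63 · e^((0.0632 − 0.0402) × 377/365)
= 390.63 · e^0.023756 = 390.63 × 1.024040
F = ¥400.02

¥400.02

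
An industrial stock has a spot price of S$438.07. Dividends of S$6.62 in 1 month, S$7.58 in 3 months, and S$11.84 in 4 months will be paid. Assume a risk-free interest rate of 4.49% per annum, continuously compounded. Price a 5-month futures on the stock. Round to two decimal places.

S$420.10

PV(dividends) I = 6.62·e^(−0.0449·1/12) + 7.58·e^(−0.0449·3/12) + 11.84·e^(−0.0449·4/12)
I = 6.5953 + 7.4954 + 11.6641 = 25.7548
F = (S − I)·e^(rT) = (438.07 − 25.7548) · e^(0.0449·5/12)
= 412.3152 · e^0.018708 = 412.3152 × 1.018884 = S$420.10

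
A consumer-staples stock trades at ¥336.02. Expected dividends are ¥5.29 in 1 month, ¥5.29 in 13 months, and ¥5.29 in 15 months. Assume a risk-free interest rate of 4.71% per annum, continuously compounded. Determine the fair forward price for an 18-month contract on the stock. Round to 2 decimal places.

PV(dividends) I = 5.29·e^(−0.0471·1/12) + 5.29·e^(−0.0471·13/12) + 5.29·e^(−0.0471·15/12)
I = 5.2693 + 5.0268 + 4.9875 = 15.2836
F = (S − I)·e^(rT) = (336.02 − 15.2836) · e^(0.0471·18/12)
= 320.7364 · e^0.070650 = 320.7364 × 1.073206 = ¥344.22

¥344.22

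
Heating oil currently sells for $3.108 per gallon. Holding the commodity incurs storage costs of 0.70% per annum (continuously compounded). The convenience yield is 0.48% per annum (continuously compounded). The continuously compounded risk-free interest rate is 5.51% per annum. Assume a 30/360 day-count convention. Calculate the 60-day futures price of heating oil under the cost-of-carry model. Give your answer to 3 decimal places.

Net carry = r + u − y = 0.0551 + 0.0070 − 0.0048 = 0.0573
F = S·e^((r+u−y)T) = 3.108 · e^(0.0573 × 60/360) = 3.108 · e^0.009550
= 3.108 × 1.009596 = $3.138 per gallon

$3.138 per gallon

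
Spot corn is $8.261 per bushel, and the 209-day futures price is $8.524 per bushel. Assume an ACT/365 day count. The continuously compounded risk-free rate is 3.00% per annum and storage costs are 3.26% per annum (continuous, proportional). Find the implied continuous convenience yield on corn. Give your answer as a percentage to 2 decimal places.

0.79%

F = S·e^((r+u−y)T) ⇒ (r+u−y) = ln(F/S)/T
ln(8.524/8.261) = 0.031340; /T ⇒ 0.054733
y = r + u − ln(F/S)/T = 0.0300 + 0.0326 − 0.054733 = 0.007867
y = 0.79%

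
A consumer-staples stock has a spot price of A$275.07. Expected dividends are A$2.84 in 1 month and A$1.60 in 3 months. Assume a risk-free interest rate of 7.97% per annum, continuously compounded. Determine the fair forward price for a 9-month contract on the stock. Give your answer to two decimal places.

A$287.35

PV(dividends) I = 2.84·e^(−0.0797·1/12) + 1.60·e^(−0.0797·3/12)
I = 2.8212 + 1.5684 = 4.3896
F = (S − I)·e^(rT) = (275.07 − 4.3896) · e^(0.0797·9/12)
= 270.6804 · e^0.059775 = 270.6804 × 1.061598 = A$287.35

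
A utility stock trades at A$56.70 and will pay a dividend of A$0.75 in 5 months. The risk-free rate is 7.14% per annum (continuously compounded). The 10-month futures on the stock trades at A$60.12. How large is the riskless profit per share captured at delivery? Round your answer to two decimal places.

PV(dividends) I = 0.75·e^(−0.0714·5/12) = 0.7280
Fair futures F* = (S − I)·e^(rT) = (56.70 − 0.7280)·e^0.059500 = 55.9720 × 1.061306 = 59.4034
Market A$60.12 > fair 59.4034: forward overpriced → cash-and-carry (borrow at r, buy the stock and collect the dividends, short the forward).
Profit at T = |F_mkt − F*| = |60.12 − 59.4034| = A$0.72 per share

A$0.72 per share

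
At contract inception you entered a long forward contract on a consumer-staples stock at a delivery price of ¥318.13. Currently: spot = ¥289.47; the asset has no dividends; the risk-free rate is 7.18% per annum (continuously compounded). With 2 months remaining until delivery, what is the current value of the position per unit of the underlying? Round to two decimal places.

Current fair forward for the remaining 2 months: F = S·e^(r·T), r = 0.0718
F = 289.47 · e^(0.0718 × 2/12) = 289.47 × 1.012039 = 292.9549
Value of long forward = (F − K)·e^(−rT) = (292.9549 − 318.13) · e^(−0.0718·2/12)
= -25.1751 × 0.988105 = -24.88

-¥24.88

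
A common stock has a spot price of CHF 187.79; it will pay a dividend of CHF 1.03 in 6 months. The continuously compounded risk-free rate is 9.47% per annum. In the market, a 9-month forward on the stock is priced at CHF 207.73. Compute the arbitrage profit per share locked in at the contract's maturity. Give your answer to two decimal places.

CHF 7.17 per share

PV(dividends) I = 1.03·e^(−0.0947·6/12) = 0.9824
Fair forward F* = (S − I)·e^(rT) = (187.79 − 0.9824)·e^0.071025 = 186.8076 × 1.073608 = 200.5581
Market CHF 207.73 > fair 200.5581: forward overpriced → cash-and-carry (borrow at r, buy the stock and collect the dividends, short the forward).
Profit at T = |F_mkt − F*| = |207.73 − 200.5581| = CHF 7.17 per share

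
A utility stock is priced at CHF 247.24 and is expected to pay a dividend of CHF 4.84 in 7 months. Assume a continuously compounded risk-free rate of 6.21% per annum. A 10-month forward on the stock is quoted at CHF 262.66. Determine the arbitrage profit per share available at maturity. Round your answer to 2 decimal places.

PV(dividends) I = 4.84·e^(−0.0621·7/12) = 4.6678
Fair forward F* = (S − I)·e^(rT) = (247.24 − 4.6678)·e^0.051750 = 242.5722 × 1.053112 = 255.4557
Market CHF 262.66 > fair 255.4557: forward overpriced → cash-and-carry (borrow at r, buy the stock and collect the dividends, short the forward).
Profit at T = |F_mkt − F*| = |262.66 − 255.4557| = CHF 7.20 per share

CHF 7.20 per share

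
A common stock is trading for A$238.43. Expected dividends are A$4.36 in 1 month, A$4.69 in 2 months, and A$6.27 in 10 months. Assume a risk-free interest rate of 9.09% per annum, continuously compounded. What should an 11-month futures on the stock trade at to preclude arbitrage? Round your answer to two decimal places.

PV(dividends) I = 4.36·e^(−0.0909·1/12) + 4.69·e^(−0.0909·2/12) + 6.27·e^(−0.0909·10/12)
I = 4.3271 + 4.6195 + 5.8126 = 14.7592
F = (S − I)·e^(rT) = (238.43 − 14.7592) · e^(0.0909·11/12)
= 223.6708 · e^0.083325 = 223.6708 × 1.086895 = A$243.11

A$243.11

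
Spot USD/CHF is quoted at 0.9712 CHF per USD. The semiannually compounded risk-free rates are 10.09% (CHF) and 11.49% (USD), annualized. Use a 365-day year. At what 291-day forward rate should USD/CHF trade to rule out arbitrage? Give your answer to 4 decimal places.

0.9610

By covered interest parity, F = S · (1+r_CHF/2)^(2T) / (1+r_USD/2)^(2T)
= 0.9712 × 1.081642 / 1.093158 = 0.9712 × 0.989465
F = 0.9610 CHF per USD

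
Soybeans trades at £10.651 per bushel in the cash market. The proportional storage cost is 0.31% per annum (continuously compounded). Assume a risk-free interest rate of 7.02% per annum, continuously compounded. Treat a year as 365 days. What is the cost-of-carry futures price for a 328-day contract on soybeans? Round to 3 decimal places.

£11.376 per bushel

Net carry = r + u − y = 0.0702 + 0.0031 − 0.0000 = 0.0733
F = S·e^((r+u−y)T) = 10.651 · e^(0.0733 × 328/365) = 10.651 · e^0.065870
= 10.651 × 1.068088 = £11.376 per bushel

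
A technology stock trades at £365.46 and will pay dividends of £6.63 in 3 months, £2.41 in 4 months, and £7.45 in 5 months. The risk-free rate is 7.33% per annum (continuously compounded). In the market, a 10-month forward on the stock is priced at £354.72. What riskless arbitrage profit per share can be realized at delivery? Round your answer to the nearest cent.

£16.66 per share

PV(dividends) I = 6.63·e^(−0.0733·3/12) + 2.41·e^(−0.0733·4/12) + 7.45·e^(−0.0733·5/12) = 16.0873
Fair forward F* = (S − I)·e^(rT) = (365.46 − 16.0873)·e^0.061083 = 349.3727 × 1.062987 = 371.3786
Market £354.72 < fair 371.3786: forward underpriced → reverse cash-and-carry (short the stock, invest proceeds at r, pay the dividends, go long the forward).
Profit at T = |F_mkt − F*| = |354.72 − 371.3786| = £16.66 per share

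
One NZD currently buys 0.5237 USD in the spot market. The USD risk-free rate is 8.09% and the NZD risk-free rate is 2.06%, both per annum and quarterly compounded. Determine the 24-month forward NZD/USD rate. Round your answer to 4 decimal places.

By covered interest parity, F = S · (1+r_USD/4)^(4T) / (1+r_NZD/4)^(4T)
= 0.5237 × 1.173729 / 1.041950 = 0.5237 × 1.126473
F = 0.5899 USD per NZD

0.5899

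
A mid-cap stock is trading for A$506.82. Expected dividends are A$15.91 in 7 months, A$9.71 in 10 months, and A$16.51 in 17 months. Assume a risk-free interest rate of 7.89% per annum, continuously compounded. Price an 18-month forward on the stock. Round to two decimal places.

A$526.54

PV(dividends) I = 15.91·e^(−0.0789·7/12) + 9.71·e^(−0.0789·10/12) + 16.51·e^(−0.0789·17/12)
I = 15.1943 + 9.0921 + 14.7640 = 39.0504
F = (S − I)·e^(rT) = (506.82 − 39.0504) · e^(0.0789·18/12)
= 467.7696 · e^0.118350 = 467.7696 × 1.125638 = A$526.54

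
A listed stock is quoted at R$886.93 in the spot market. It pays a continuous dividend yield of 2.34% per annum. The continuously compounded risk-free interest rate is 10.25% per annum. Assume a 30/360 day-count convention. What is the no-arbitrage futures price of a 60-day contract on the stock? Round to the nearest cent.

R$898.70

F = S·e^((r − q)T) = 886.93 · e^((0.1025 − 0.0234) × 60/360)
= 886.93 · e^0.013183 = 886.93 × 1.013270
F = R$898.70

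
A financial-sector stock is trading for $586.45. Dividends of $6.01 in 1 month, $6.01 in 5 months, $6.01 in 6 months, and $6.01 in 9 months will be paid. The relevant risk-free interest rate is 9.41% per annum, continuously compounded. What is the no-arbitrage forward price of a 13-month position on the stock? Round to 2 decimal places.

PV(dividends) I = 6.01·e^(−0.0941·1/12) + 6.01·e^(−0.0941·5/12) + 6.01·e^(−0.0941·6/12) + 6.01·e^(−0.0941·9/12)
I = 5.9631 + 5.7789 + 5.7338 + 5.6005 = 23.0763
F = (S − I)·e^(rT) = (586.45 − 23.0763) · e^(0.0941·13/12)
= 563.3737 · e^0.101942 = 563.3737 × 1.107319 = $623.83

$623.83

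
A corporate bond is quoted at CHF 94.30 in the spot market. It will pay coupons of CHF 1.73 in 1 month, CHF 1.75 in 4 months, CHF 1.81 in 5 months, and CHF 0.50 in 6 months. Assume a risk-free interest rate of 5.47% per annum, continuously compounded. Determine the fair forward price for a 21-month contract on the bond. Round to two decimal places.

CHF 97.50

PV(coupons) I = 1.73·e^(−0.0547·1/12) + 1.75·e^(−0.0547·4/12) + 1.81·e^(−0.0547·5/12) + 0.50·e^(−0.0547·6/12)
I = 1.7221 + 1.7184 + 1.7692 + 0.4865 = 5.6962
F = (S − I)·e^(rT) = (94.30 − 5.6962) · e^(0.0547·21/12)
= 88.6038 · e^0.095725 = 88.6038 × 1.100456 = CHF 97.50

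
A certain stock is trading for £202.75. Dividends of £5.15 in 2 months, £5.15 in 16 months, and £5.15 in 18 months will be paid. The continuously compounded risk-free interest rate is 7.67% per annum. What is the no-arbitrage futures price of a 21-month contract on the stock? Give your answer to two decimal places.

PV(dividends) I = 5.15·e^(−0.0767·2/12) + 5.15·e^(−0.0767·16/12) + 5.15·e^(−0.0767·18/12)
I = 5.0846 + 4.6494 + 4.5903 = 14.3243
F = (S − I)·e^(rT) = (202.75 − 14.3243) · e^(0.0767·21/12)
= 188.4257 · e^0.134225 = 188.4257 × 1.143650 = £215.49

£215.49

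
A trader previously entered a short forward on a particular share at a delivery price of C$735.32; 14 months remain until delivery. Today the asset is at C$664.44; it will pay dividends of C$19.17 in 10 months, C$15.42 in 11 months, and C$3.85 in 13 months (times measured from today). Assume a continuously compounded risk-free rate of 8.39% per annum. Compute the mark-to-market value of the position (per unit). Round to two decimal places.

C$37.98

PV(remaining dividends) I = 19.17·e^(−0.0839·10/12) + 15.42·e^(−0.0839·11/12) + 3.85·e^(−0.0839·13/12) = 35.6695
Current forward F = (S − I)·e^(rT) = (664.44 − 35.6695)·e^(0.0839·14/12) = 628.7705 × 1.102834 = 693.4295
Value (long) = (F − K)·e^(−rT) = (693.4295 − 735.32) × 0.906755 = -37.9844
Short position value = −(long value) = C$37.98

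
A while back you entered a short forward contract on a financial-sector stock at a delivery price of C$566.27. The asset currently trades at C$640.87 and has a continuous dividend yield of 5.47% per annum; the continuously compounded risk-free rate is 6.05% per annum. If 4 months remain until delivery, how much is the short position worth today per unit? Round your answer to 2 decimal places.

Current fair forward for the remaining 4 months: F = S·e^((r − q)·T), (r − q) = 0.0605 − 0.0547 = 0.0058
F = 640.87 · e^(0.0058 × 4/12) = 640.87 × 1.001935 = 642.1101
Value of long forward = (F − K)·e^(−rT) = (642.1101 − 566.27) · e^(−0.0605·4/12)
= 75.8401 × 0.980035 = 74.33
Short position value = −(long value) = -C$74.33

-C$74.33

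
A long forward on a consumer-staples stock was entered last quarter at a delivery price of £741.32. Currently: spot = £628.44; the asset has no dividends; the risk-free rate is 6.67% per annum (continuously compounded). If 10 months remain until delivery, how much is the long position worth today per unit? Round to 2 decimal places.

Current fair forward for the remaining 10 months: F = S·e^(r·T), r = 0.0667
F = 628.44 · e^(0.0667 × 10/12) = 628.44 × 1.057157 = 664.3597
Value of long forward = (F − K)·e^(−rT) = (664.3597 − 741.32) · e^(−0.0667·10/12)
= -76.9603 × 0.945933 = -72.80

-£72.80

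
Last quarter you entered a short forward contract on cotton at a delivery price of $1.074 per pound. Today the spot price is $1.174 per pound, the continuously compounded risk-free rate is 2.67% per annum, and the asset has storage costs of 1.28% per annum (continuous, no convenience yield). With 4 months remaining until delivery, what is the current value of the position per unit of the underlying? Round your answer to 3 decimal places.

-$0.115 per pound

Current fair forward for the remaining 4 months: F = S·e^((r + u)·T), (r + u) = 0.0267 + 0.0128 = 0.0395
F = 1.174 · e^(0.0395 × 4/12) = 1.174 × 1.013254 = 1.1896
Value of long forward = (F − K)·e^(−rT) = (1.1896 − 1.074) · e^(−0.0267·4/12)
= 0.1156 × 0.991139 = 0.115
Short position value = −(long value) = -$0.115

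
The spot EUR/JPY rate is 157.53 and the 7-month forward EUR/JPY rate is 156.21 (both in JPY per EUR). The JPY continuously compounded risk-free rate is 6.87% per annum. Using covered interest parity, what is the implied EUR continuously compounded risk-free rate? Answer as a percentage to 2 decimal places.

8.31%

F = S·e^((r_JPY − r_EUR)T) ⇒ r_EUR = r_JPY − ln(F/S)/T
ln(156.21/157.53) = -0.008415; /(7/12) = -0.014426
r_EUR = 0.0687 + 0.014426 = 0.083126
r_EUR = 8.31%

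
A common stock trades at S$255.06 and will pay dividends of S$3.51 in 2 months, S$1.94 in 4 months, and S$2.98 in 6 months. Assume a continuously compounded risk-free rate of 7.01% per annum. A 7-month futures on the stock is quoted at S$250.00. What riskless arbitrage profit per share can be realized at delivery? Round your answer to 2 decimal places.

PV(dividends) I = 3.51·e^(−0.0701·2/12) + 1.94·e^(−0.0701·4/12) + 2.98·e^(−0.0701·6/12) = 8.2418
Fair futures F* = (S − I)·e^(rT) = (255.06 − 8.2418)·e^0.040892 = 246.8182 × 1.041740 = 257.1204
Market S$250.00 < fair 257.1204: forward underpriced → reverse cash-and-carry (short the stock, invest proceeds at r, pay the dividends, go long the forward).
Profit at T = |F_mkt − F*| = |250.00 − 257.1204| = S$7.12 per share

S$7.12 per share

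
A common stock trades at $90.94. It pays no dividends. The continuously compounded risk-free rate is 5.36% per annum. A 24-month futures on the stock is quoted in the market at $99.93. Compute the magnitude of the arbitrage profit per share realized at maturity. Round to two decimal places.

Fair futures: F* = S·e^(carry·T), with carry = r = 0.0536
F* = 90.94 · e^(0.0536 × 24/12) = 90.94 · e^0.107200 = 90.94 × 1.113157 = $101.2305
Market $99.93 < fair $101.2305: forward underpriced → reverse cash-and-carry (short spot, go long the forward).
At maturity, profit = |F_mkt − F*| = |99.93 − 101.2305| = $1.30 per share

$1.30 per share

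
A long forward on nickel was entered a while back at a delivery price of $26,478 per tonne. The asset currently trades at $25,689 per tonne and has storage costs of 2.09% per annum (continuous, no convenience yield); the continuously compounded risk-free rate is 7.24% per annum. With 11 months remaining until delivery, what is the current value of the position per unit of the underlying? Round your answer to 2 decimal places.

$1408.12 per tonne

Current fair forward for the remaining 11 months: F = S·e^((r + u)·T), (r + u) = 0.0724 + 0.0209 = 0.0933
F = 25689 · e^(0.0933 × 11/12) = 25689 × 1.08928879 = 27982.7397
Value of long forward = (F − K)·e^(−rT) = (27982.7397 − 26478) · e^(−0.0724·11/12)
= 1504.7397 × 0.93578768 = 1408.12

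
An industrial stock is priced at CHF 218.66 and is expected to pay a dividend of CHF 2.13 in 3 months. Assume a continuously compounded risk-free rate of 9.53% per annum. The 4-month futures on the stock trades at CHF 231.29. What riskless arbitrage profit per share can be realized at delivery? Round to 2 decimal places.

CHF 7.72 per share

PV(dividends) I = 2.13·e^(−0.0953·3/12) = 2.0799
Fair futures F* = (S − I)·e^(rT) = (218.66 − 2.0799)·e^0.031767 = 216.5801 × 1.032277 = 223.5707
Market CHF 231.29 > fair 223.5707: forward overpriced → cash-and-carry (borrow at r, buy the stock and collect the dividends, short the forward).
Profit at T = |F_mkt − F*| = |231.29 − 223.5707| = CHF 7.72 per share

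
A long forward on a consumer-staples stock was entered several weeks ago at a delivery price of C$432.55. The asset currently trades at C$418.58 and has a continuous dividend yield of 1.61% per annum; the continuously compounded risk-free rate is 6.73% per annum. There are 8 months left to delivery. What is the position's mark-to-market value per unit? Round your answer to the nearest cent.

Current fair forward for the remaining 8 months: F = S·e^((r − q)·T), (r − q) = 0.0673 − 0.0161 = 0.0512
F = 418.58 · e^(0.0512 × 8/12) = 418.58 × 1.034723 = 433.1144
Value of long forward = (F − K)·e^(−rT) = (433.1144 − 432.55) · e^(−0.0673·8/12)
= 0.5644 × 0.956125 = 0.54

C$0.54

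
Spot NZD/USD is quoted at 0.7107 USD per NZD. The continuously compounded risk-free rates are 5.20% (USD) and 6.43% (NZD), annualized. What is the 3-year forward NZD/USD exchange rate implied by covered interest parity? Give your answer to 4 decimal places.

0.6850

F = S·e^((r_USD − r_NZD)T) = 0.7107 · e^((0.0520 − 0.0643) × 3)
= 0.7107 · e^-0.036900 = 0.7107 × 0.963773
F = 0.6850 USD per NZD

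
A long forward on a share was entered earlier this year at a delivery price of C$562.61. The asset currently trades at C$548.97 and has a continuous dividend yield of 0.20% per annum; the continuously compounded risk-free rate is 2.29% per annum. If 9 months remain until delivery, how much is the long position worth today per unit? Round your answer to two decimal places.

Current fair forward for the remaining 9 months: F = S·e^((r − q)·T), (r − q) = 0.0229 − 0.0020 = 0.0209
F = 548.97 · e^(0.0209 × 9/12) = 548.97 × 1.015798 = 557.6426
Value of long forward = (F − K)·e^(−rT) = (557.6426 − 562.61) · e^(−0.0229·9/12)
= -4.9674 × 0.982972 = -4.88

-C$4.88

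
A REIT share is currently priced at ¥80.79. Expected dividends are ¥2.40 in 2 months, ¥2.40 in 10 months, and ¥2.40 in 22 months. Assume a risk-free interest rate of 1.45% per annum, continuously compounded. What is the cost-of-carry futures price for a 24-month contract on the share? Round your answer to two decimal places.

¥75.86

PV(dividends) I = 2.40·e^(−0.0145·2/12) + 2.40·e^(−0.0145·10/12) + 2.40·e^(−0.0145·22/12)
I = 2.3942 + 2.3712 + 2.3370 = 7.1024
F = (S − I)·e^(rT) = (80.79 − 7.1024) · e^(0.0145·24/12)
= 73.6876 · e^0.029000 = 73.6876 × 1.029425 = ¥75.86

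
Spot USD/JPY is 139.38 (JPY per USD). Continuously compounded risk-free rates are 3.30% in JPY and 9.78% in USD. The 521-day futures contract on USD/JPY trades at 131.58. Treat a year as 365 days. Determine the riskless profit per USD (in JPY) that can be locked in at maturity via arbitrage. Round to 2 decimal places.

Fair futures: F* = S·e^(carry·T), with carry = (r_JPY − r_USD) = 0.0330 − 0.0978 = -0.0648
F* = 139.38 · e^(-0.0648 × 521/365) = 139.38 · e^-0.092495 = 139.38 × 0.911654 = 127.0663
Market 131.58 > fair 127.0663: forward overpriced → cash-and-carry (buy spot, short the forward).
At maturity, profit = |F_mkt − F*| = |131.58 − 127.0663| = 4.51 per USD (in JPY)

4.51 per USD (in JPY)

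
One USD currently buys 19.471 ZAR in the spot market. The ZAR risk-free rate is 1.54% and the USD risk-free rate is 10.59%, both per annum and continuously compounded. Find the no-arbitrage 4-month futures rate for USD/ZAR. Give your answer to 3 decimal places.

18.892

F = S·e^((r_ZAR − r_USD)T) = 19.471 · e^((0.0154 − 0.1059) × 4/12)
= 19.471 · e^-0.030167 = 19.471 × 0.970283
F = 18.892 ZAR per USD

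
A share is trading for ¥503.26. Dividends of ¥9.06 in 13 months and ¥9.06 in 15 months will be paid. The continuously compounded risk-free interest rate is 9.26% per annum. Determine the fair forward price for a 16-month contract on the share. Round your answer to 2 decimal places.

PV(dividends) I = 9.06·e^(−0.0926·13/12) + 9.06·e^(−0.0926·15/12)
I = 8.1952 + 8.0697 = 16.2649
F = (S − I)·e^(rT) = (503.26 − 16.2649) · e^(0.0926·16/12)
= 486.9951 · e^0.123467 = 486.9951 × 1.131413 = ¥550.99

¥550.99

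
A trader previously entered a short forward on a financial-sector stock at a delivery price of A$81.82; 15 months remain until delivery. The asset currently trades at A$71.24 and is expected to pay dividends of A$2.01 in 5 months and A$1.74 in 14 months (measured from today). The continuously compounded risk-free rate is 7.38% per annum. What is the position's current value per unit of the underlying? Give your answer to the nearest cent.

A$6.92

PV(remaining dividends) I = 2.01·e^(−0.0738·5/12) + 1.74·e^(−0.0738·14/12) = 3.5456
Current forward F = (S − I)·e^(rT) = (71.24 − 3.5456)·e^(0.0738·15/12) = 67.6944 × 1.096639 = 74.2363
Value (long) = (F − K)·e^(−rT) = (74.2363 − 81.82) × 0.911877 = -6.9154
Short position value = −(long value) = A$6.92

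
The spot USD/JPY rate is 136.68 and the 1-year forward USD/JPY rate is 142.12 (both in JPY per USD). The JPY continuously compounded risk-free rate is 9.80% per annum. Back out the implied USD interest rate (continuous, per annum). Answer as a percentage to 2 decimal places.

F = S·e^((r_JPY − r_USD)T) ⇒ r_USD = r_JPY − ln(F/S)/T
ln(142.12/136.68) = 0.039029; /(1) = 0.039029
r_USD = 0.0980 − 0.039029 = 0.058971
r_USD = 5.90%

5.90%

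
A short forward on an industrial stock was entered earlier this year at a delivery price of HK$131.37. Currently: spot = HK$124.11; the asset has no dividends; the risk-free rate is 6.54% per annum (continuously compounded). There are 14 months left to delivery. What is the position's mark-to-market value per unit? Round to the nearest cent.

Current fair forward for the remaining 14 months: F = S·e^(r·T), r = 0.0654
F = 124.11 · e^(0.0654 × 14/12) = 124.11 × 1.079286 = 133.9502
Value of long forward = (F − K)·e^(−rT) = (133.9502 − 131.37) · e^(−0.0654·14/12)
= 2.5802 × 0.926538 = 2.39
Short position value = −(long value) = -HK$2.39

-HK$2.39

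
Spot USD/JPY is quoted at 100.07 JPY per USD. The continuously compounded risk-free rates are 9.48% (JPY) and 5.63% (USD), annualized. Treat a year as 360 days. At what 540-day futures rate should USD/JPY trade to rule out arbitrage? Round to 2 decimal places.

106.02

F = S·e^((r_JPY − r_USD)T) = 100.07 · e^((0.0948 − 0.0563) × 540/360)
= 100.07 · e^0.057750 = 100.07 × 1.059450
F = 106.02 JPY per USD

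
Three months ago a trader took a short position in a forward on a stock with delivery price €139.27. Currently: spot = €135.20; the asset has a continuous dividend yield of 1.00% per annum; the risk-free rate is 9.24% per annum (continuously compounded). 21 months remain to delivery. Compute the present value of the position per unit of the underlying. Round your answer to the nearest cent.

-€14.38

Current fair forward for the remaining 21 months: F = S·e^((r − q)·T), (r − q) = 0.0924 − 0.0100 = 0.0824
F = 135.20 · e^(0.0824 × 21/12) = 135.20 × 1.155115 = 156.1715
Value of long forward = (F − K)·e^(−rT) = (156.1715 − 139.27) · e^(−0.0924·21/12)
= 16.9015 × 0.850696 = 14.38
Short position value = −(long value) = -€14.38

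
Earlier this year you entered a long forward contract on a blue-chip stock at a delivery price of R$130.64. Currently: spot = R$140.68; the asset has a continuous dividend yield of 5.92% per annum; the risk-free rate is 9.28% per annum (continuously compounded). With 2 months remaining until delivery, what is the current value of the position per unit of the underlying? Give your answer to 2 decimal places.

Current fair forward for the remaining 2 months: F = S·e^((r − q)·T), (r − q) = 0.0928 − 0.0592 = 0.0336
F = 140.68 · e^(0.0336 × 2/12) = 140.68 × 1.005616 = 141.4701
Value of long forward = (F − K)·e^(−rT) = (141.4701 − 130.64) · e^(−0.0928·2/12)
= 10.8301 × 0.984652 = 10.66

R$10.66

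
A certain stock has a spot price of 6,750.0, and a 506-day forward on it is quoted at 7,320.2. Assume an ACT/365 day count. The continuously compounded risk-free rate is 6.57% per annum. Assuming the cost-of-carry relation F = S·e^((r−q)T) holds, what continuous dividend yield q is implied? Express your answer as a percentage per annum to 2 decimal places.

From F = S·e^((r−q)T): (r − q) = ln(F/S)/T
ln(7320.2/6750.0) = ln(1.084474) = 0.081095
(r − q) = 0.081095 / (506/365) = 0.058497
q = r − ln(F/S)/T = 0.0657 − 0.058497 = 0.007203
q = 0.72%

0.72%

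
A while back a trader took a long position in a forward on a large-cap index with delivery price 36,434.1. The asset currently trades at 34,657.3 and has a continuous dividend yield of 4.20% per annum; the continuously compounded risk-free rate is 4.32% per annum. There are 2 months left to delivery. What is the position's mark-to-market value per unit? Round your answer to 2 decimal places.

-1757.17

Current fair forward for the remaining 2 months: F = S·e^((r − q)·T), (r − q) = 0.0432 − 0.0420 = 0.0012
F = 34657.3 · e^(0.0012 × 2/12) = 34657.3 × 1.00020002 = 34664.2322
Value of long forward = (F − K)·e^(−rT) = (34664.2322 − 36434.1) · e^(−0.0432·2/12)
= -1769.8678 × 0.99282586 = -1757.17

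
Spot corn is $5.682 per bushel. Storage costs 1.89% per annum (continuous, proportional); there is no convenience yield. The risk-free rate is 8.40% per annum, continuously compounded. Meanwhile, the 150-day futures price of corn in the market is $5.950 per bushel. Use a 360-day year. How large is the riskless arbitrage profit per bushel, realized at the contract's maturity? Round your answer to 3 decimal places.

Fair futures: F* = S·e^(carry·T), with carry = (r + u) = 0.0840 + 0.0189 = 0.1029
F* = 5.682 · e^(0.1029 × 150/360) = 5.682 · e^0.042875 = 5.682 × 1.043807 = $5.9309
Market $5.950 > fair $5.9309: forward overpriced → cash-and-carry (buy spot, short the forward).
At maturity, profit = |F_mkt − F*| = |5.950 − 5.9309| = $0.019 per bushel

$0.019 per bushel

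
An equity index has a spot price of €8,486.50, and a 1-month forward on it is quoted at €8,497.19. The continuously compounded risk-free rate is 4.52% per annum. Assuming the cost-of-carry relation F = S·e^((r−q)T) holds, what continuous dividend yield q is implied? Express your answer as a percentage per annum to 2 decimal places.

From F = S·e^((r−q)T): (r − q) = ln(F/S)/T
ln(8497.19/8486.50) = ln(1.001260) = 0.001259
(r − q) = 0.001259 / (1/12) = 0.015108
q = r − ln(F/S)/T = 0.0452 − 0.015108 = 0.030092
q = 3.01%

3.01%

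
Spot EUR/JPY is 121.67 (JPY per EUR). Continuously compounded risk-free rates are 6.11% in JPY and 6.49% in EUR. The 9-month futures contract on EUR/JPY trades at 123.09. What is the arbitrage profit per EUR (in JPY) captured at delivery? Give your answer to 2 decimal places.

Fair futures: F* = S·e^(carry·T), with carry = (r_JPY − r_EUR) = 0.0611 − 0.0649 = -0.0038
F* = 121.67 · e^(-0.0038 × 9/12) = 121.67 · e^-0.002850 = 121.67 × 0.997154 = 121.3237
Market 123.09 > fair 121.3237: forward overpriced → cash-and-carry (buy spot, short the forward).
At maturity, profit = |F_mkt − F*| = |123.09 − 121.3237| = 1.77 per EUR (in JPY)

1.77 per EUR (in JPY)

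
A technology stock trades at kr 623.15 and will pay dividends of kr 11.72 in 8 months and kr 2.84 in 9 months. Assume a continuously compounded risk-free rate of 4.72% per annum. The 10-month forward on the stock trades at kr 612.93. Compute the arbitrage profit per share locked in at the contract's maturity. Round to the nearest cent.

PV(dividends) I = 11.72·e^(−0.0472·8/12) + 2.84·e^(−0.0472·9/12) = 14.0982
Fair forward F* = (S − I)·e^(rT) = (623.15 − 14.0982)·e^0.039333 = 609.0518 × 1.040117 = 633.4851
Market kr 612.93 < fair 633.4851: forward underpriced → reverse cash-and-carry (short the stock, invest proceeds at r, pay the dividends, go long the forward).
Profit at T = |F_mkt − F*| = |612.93 − 633.4851| = kr 20.56 per share

kr 20.56 per share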